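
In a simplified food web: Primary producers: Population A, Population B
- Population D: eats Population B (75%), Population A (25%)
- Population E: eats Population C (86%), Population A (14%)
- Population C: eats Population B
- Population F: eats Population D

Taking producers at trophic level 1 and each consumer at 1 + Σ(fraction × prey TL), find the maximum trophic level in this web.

Population C: 1 + 1 = 2
Population D: 1 + (0.75×1 + 0.25×1) = 2
Population E: 1 + (0.86×2 + 0.14×1) = 2.86
Population F: 1 + 2 = 3

3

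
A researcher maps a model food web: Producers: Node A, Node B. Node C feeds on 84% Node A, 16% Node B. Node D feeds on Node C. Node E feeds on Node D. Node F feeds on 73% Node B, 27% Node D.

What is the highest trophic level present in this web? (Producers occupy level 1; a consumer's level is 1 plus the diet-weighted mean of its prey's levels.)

4

Node C: 1 + (0.84×1 + 0.16×1) = 2
Node D: 1 + 2 = 3
Node E: 1 + 3 = 4
Node F: 1 + (0.73×1 + 0.27×3) = 2.54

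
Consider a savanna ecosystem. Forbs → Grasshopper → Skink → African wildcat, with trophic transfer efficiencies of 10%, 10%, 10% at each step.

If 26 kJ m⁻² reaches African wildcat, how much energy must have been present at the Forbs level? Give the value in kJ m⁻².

Cumulative transfer efficiency: 0.1 × 0.1 × 0.1 = 0.001
Forbs energy = 26 / 0.001 = 26000 kJ m⁻²

26000 kJ m⁻²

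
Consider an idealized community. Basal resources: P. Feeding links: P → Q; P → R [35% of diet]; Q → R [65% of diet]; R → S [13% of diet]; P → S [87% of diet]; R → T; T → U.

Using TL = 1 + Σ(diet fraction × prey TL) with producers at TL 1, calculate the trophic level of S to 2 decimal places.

Q: 1 + 1 = 2
R: 1 + (0.35×1 + 0.65×2) = 2.65
S: 1 + (0.13×2.65 + 0.87×1) = 2.2145
T: 1 + 2.65 = 3.65
U: 1 + 3.65 = 4.65

2.21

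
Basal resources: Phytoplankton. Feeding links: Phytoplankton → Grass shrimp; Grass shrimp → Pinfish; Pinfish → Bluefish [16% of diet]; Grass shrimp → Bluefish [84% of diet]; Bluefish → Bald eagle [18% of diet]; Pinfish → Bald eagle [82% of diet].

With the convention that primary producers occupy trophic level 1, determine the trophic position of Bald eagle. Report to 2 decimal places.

Grass shrimp: 1 + 1 = 2
Pinfish: 1 + 2 = 3
Bluefish: 1 + (0.16×3 + 0.84×2) = 3.16
Bald eagle: 1 + (0.18×3.16 + 0.82×3) = 4.0288

4.03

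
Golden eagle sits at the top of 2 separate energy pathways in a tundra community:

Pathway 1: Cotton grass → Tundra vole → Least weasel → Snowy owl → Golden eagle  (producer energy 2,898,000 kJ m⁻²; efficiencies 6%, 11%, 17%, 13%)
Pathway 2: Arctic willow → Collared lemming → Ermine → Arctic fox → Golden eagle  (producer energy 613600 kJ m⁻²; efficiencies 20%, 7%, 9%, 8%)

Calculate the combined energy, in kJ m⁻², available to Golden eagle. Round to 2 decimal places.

484.55 kJ m⁻²

Pathway 1: 2898000 × 0.06 × 0.11 × 0.17 × 0.13 = 422.70228 kJ m⁻²
Pathway 2: 613600 × 0.2 × 0.07 × 0.09 × 0.08 = 61.85088 kJ m⁻²
Total at Golden eagle: 422.70228 + 61.85088 = 484.55316 kJ m⁻²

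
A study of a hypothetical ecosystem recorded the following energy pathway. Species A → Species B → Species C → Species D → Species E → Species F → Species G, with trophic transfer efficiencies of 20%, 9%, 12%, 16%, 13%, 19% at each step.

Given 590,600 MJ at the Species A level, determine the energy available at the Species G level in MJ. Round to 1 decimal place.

5.0 MJ

Species B: 590600 × 0.2 = 118120 MJ
Species C: 118120 × 0.09 = 10630.8 MJ
Species D: 10630.8 × 0.12 = 1275.696 MJ
Species E: 1275.696 × 0.16 = 204.11136 MJ
Species F: 204.11136 × 0.13 = 26.5344768 MJ
Species G: 26.5344768 × 0.19 = 5.041550592 MJ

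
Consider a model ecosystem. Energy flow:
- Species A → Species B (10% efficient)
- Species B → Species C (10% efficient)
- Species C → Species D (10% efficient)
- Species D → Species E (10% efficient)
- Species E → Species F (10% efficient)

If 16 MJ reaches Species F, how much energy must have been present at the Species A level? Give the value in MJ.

Cumulative transfer efficiency: 0.1 × 0.1 × 0.1 × 0.1 × 0.1 = 0.00001
Species A energy = 16 / 0.00001 = 1600000 MJ

1600000 MJ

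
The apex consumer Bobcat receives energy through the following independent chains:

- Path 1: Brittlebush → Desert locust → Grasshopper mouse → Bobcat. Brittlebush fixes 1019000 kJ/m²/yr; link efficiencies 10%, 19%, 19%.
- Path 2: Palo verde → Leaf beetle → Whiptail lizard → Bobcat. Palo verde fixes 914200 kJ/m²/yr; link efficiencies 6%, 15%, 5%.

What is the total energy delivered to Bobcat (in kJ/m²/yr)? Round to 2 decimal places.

Path 1: 1019000 × 0.1 × 0.19 × 0.19 = 3678.59 kJ/m²/yr
Path 2: 914200 × 0.06 × 0.15 × 0.05 = 411.39 kJ/m²/yr
Total at Bobcat: 3678.59 + 411.39 = 4089.98 kJ/m²/yr

4089.98 kJ/m²/yr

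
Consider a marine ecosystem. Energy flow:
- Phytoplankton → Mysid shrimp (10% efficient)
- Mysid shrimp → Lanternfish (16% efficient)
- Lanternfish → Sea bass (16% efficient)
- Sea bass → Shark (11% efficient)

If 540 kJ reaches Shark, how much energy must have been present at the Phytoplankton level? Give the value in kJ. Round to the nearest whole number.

1917614 kJ

Cumulative transfer efficiency: 0.1 × 0.16 × 0.16 × 0.11 = 0.0002816
Phytoplankton energy = 540 / 0.0002816 = 1917614 kJ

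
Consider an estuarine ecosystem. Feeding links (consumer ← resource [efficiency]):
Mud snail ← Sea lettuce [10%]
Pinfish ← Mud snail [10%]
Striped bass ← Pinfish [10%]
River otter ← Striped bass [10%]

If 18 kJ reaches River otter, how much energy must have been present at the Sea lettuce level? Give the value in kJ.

180000 kJ

Cumulative transfer efficiency: 0.1 × 0.1 × 0.1 × 0.1 = 0.0001
Sea lettuce energy = 18 / 0.0001 = 180000 kJ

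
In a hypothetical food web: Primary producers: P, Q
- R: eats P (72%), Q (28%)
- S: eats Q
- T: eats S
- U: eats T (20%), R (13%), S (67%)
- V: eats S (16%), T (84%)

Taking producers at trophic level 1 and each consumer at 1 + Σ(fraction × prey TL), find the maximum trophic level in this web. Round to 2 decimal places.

3.84

R: 1 + (0.72×1 + 0.28×1) = 2
S: 1 + 1 = 2
T: 1 + 2 = 3
U: 1 + (0.2×3 + 0.13×2 + 0.67×2) = 3.2
V: 1 + (0.16×2 + 0.84×3) = 3.84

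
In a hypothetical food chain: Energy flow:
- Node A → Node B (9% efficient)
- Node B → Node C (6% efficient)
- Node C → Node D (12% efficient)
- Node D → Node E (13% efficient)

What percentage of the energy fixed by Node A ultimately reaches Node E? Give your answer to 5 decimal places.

0.00842%

Product of link efficiencies: 0.09 × 0.06 × 0.12 × 0.13 = 0.00008424
As a percentage: 0.00008424 × 100 = 0.00842%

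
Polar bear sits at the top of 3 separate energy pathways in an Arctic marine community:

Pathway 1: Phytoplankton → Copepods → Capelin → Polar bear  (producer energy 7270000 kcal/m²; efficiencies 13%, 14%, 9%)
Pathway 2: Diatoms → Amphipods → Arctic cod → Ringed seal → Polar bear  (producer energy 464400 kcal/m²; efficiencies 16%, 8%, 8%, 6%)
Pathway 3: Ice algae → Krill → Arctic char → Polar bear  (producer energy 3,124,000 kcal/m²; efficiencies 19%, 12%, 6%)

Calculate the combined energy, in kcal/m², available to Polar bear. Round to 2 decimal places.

Pathway 1: 7270000 × 0.13 × 0.14 × 0.09 = 11908.26 kcal/m²
Pathway 2: 464400 × 0.16 × 0.08 × 0.08 × 0.06 = 28.532736 kcal/m²
Pathway 3: 3124000 × 0.19 × 0.12 × 0.06 = 4273.632 kcal/m²
Total at Polar bear: 11908.26 + 28.532736 + 4273.632 = 16210.424736 kcal/m²

16210.42 kcal/m²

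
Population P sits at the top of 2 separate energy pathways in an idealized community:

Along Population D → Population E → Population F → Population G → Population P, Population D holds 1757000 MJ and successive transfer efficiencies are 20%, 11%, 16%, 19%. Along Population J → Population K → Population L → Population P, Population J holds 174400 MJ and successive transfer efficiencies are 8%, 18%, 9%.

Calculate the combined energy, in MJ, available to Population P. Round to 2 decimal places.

Via Population D: 1757000 × 0.2 × 0.11 × 0.16 × 0.19 = 1175.0816 MJ
Via Population J: 174400 × 0.08 × 0.18 × 0.09 = 226.0224 MJ
Total at Population P: 1175.0816 + 226.0224 = 1401.104 MJ

1401.10 MJ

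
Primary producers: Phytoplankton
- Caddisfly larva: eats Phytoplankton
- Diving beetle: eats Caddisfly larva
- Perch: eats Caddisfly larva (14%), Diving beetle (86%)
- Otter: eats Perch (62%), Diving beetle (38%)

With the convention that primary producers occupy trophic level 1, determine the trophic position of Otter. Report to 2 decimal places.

Caddisfly larva: 1 + 1 = 2
Diving beetle: 1 + 2 = 3
Perch: 1 + (0.14×2 + 0.86×3) = 3.86
Otter: 1 + (0.62×3.86 + 0.38×3) = 4.5332

4.53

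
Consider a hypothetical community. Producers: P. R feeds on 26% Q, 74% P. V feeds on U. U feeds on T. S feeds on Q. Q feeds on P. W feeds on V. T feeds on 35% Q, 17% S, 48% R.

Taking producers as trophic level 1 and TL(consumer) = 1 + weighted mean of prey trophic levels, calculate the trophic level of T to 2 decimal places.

3.29

Q: 1 + 1 = 2
R: 1 + (0.26×2 + 0.74×1) = 2.26
S: 1 + 2 = 3
T: 1 + (0.35×2 + 0.17×3 + 0.48×2.26) = 3.2948
U: 1 + 3.2948 = 4.2948
V: 1 + 4.2948 = 5.2948
W: 1 + 5.2948 = 6.2948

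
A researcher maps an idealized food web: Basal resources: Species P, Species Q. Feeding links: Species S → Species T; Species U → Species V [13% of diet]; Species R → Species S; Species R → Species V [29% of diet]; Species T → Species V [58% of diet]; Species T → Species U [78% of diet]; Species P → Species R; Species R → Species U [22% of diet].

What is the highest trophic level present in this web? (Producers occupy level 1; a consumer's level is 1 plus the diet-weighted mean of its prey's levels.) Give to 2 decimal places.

Species R: 1 + 1 = 2
Species S: 1 + 2 = 3
Species T: 1 + 3 = 4
Species U: 1 + (0.22×2 + 0.78×4) = 4.56
Species V: 1 + (0.29×2 + 0.13×4.56 + 0.58×4) = 4.4928

4.56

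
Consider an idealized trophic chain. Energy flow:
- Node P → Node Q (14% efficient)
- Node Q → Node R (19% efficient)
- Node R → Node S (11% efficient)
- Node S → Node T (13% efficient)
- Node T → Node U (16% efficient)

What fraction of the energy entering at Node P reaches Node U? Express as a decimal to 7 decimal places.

Product of link efficiencies: 0.14 × 0.19 × 0.11 × 0.13 × 0.16 = 0.0000608608

0.0000609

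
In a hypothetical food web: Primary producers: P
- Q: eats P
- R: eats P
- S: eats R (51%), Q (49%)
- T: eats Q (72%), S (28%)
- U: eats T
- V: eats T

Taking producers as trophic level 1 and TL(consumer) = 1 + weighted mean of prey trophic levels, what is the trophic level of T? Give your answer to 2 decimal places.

3.28

Q: 1 + 1 = 2
R: 1 + 1 = 2
S: 1 + (0.51×2 + 0.49×2) = 3
T: 1 + (0.72×2 + 0.28×3) = 3.28
U: 1 + 3.28 = 4.28
V: 1 + 3.28 = 4.28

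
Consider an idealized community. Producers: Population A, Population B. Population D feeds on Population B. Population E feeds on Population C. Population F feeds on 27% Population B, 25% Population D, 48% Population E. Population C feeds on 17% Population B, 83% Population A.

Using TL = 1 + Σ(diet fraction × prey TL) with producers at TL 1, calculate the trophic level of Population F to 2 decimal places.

Population C: 1 + (0.17×1 + 0.83×1) = 2
Population D: 1 + 1 = 2
Population E: 1 + 2 = 3
Population F: 1 + (0.27×1 + 0.25×2 + 0.48×3) = 3.21

3.21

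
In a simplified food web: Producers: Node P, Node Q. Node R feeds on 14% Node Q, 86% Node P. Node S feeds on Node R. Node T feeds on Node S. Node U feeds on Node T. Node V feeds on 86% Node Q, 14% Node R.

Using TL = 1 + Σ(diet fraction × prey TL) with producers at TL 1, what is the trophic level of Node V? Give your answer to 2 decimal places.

2.14

Node R: 1 + (0.14×1 + 0.86×1) = 2
Node S: 1 + 2 = 3
Node T: 1 + 3 = 4
Node U: 1 + 4 = 5
Node V: 1 + (0.86×1 + 0.14×2) = 2.14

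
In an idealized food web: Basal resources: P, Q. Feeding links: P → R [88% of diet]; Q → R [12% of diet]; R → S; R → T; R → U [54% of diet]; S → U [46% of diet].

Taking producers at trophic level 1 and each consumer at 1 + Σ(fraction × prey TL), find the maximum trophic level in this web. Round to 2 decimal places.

R: 1 + (0.88×1 + 0.12×1) = 2
S: 1 + 2 = 3
T: 1 + 2 = 3
U: 1 + (0.54×2 + 0.46×3) = 3.46

3.46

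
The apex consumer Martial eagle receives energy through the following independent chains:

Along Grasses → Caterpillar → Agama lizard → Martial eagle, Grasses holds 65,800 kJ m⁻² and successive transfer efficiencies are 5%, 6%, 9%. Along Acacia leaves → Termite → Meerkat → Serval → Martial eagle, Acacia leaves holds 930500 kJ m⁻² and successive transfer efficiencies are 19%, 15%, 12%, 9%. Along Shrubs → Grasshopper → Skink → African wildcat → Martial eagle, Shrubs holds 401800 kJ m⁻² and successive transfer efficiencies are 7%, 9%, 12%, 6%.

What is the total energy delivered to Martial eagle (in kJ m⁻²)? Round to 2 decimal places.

322.40 kJ m⁻²

Via Grasses: 65800 × 0.05 × 0.06 × 0.09 = 17.766 kJ m⁻²
Via Acacia leaves: 930500 × 0.19 × 0.15 × 0.12 × 0.09 = 286.4079 kJ m⁻²
Via Shrubs: 401800 × 0.07 × 0.09 × 0.12 × 0.06 = 18.225648 kJ m⁻²
Total at Martial eagle: 17.766 + 286.4079 + 18.225648 = 322.399548 kJ m⁻²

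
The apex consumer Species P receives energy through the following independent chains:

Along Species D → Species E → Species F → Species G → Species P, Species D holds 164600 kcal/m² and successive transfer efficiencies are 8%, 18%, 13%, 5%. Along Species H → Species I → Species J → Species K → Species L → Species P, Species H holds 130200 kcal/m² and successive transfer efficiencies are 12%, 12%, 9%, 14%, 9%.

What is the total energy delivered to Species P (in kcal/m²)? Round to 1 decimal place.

17.5 kcal/m²

Via Species D: 164600 × 0.08 × 0.18 × 0.13 × 0.05 = 15.40656 kcal/m²
Via Species H: 130200 × 0.12 × 0.12 × 0.09 × 0.14 × 0.09 = 2.12611392 kcal/m²
Total at Species P: 15.40656 + 2.12611392 = 17.53267392 kcal/m²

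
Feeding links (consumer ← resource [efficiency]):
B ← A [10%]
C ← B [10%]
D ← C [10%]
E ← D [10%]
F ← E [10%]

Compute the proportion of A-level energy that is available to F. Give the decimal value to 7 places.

0.0000100

Product of link efficiencies: 0.1 × 0.1 × 0.1 × 0.1 × 0.1 = 0.00001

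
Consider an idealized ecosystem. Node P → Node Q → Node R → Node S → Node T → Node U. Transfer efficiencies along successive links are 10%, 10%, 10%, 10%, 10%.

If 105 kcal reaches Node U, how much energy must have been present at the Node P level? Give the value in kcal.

Cumulative transfer efficiency: 0.1 × 0.1 × 0.1 × 0.1 × 0.1 = 0.00001
Node P energy = 105 / 0.00001 = 10500000 kcal

10500000 kcal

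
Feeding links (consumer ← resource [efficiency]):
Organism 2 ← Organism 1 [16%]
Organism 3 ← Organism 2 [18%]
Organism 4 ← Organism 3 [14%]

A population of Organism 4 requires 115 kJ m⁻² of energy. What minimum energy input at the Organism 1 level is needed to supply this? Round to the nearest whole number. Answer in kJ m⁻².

28522 kJ m⁻²

Cumulative transfer efficiency: 0.16 × 0.18 × 0.14 = 0.004032
Organism 1 energy = 115 / 0.004032 = 28522 kJ m⁻²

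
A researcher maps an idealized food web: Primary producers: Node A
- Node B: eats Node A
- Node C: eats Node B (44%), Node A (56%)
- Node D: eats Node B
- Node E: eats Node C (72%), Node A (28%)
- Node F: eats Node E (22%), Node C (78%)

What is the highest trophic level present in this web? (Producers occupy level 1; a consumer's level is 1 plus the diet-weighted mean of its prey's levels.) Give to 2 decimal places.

Node B: 1 + 1 = 2
Node C: 1 + (0.44×2 + 0.56×1) = 2.44
Node D: 1 + 2 = 3
Node E: 1 + (0.72×2.44 + 0.28×1) = 3.0368
Node F: 1 + (0.22×3.0368 + 0.78×2.44) = 3.571296

3.57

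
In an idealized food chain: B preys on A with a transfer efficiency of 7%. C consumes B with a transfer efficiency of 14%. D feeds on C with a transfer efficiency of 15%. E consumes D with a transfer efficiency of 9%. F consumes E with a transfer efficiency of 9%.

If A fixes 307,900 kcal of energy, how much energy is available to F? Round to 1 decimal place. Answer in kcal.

B: 307900 × 0.07 = 21553 kcal
C: 21553 × 0.14 = 3017.42 kcal
D: 3017.42 × 0.15 = 452.613 kcal
E: 452.613 × 0.09 = 40.73517 kcal
F: 40.73517 × 0.09 = 3.6661653 kcal

3.7 kcal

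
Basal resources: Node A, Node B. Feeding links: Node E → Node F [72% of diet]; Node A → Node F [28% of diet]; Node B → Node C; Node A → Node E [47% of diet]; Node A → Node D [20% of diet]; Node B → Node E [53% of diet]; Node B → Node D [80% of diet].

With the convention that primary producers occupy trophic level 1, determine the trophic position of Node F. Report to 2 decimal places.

2.72

Node C: 1 + 1 = 2
Node D: 1 + (0.8×1 + 0.2×1) = 2
Node E: 1 + (0.47×1 + 0.53×1) = 2
Node F: 1 + (0.72×2 + 0.28×1) = 2.72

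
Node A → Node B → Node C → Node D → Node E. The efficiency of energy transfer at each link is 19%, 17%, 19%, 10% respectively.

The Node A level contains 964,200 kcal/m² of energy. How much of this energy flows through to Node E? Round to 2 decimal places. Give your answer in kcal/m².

591.73 kcal/m²

Node B: 964200 × 0.19 = 183198 kcal/m²
Node C: 183198 × 0.17 = 31143.66 kcal/m²
Node D: 31143.66 × 0.19 = 5917.2954 kcal/m²
Node E: 5917.2954 × 0.1 = 591.72954 kcal/m²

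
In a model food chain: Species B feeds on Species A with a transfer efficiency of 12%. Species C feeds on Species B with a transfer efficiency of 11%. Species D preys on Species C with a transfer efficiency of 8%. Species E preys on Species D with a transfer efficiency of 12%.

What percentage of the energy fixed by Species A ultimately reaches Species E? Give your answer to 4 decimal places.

Product of link efficiencies: 0.12 × 0.11 × 0.08 × 0.12 = 0.00012672
As a percentage: 0.00012672 × 100 = 0.0127%

0.0127%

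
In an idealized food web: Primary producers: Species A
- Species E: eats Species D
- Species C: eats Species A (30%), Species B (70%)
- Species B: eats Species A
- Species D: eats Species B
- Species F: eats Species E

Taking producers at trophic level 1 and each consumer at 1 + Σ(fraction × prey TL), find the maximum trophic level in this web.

5

Species B: 1 + 1 = 2
Species C: 1 + (0.3×1 + 0.7×2) = 2.7
Species D: 1 + 2 = 3
Species E: 1 + 3 = 4
Species F: 1 + 4 = 5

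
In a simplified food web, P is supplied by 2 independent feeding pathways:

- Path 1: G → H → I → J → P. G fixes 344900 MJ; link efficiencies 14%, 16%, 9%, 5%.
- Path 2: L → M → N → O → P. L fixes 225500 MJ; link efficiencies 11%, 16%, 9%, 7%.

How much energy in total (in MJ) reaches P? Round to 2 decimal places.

59.77 MJ

Path 1: 344900 × 0.14 × 0.16 × 0.09 × 0.05 = 34.76592 MJ
Path 2: 225500 × 0.11 × 0.16 × 0.09 × 0.07 = 25.00344 MJ
Total at P: 34.76592 + 25.00344 = 59.76936 MJ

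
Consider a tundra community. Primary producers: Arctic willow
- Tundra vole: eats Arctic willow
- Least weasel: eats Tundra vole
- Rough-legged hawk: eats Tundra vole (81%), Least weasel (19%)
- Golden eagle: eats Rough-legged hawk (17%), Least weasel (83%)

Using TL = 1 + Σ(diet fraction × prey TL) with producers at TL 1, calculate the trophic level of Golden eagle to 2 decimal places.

4.03

Tundra vole: 1 + 1 = 2
Least weasel: 1 + 2 = 3
Rough-legged hawk: 1 + (0.81×2 + 0.19×3) = 3.19
Golden eagle: 1 + (0.17×3.19 + 0.83×3) = 4.0323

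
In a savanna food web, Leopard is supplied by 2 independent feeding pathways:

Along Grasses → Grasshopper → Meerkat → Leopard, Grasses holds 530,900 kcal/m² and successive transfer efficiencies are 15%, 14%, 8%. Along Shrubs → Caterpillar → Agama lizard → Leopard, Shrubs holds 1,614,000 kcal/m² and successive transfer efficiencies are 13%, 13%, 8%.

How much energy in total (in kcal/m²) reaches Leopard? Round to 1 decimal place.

3074.0 kcal/m²

Via Grasses: 530900 × 0.15 × 0.14 × 0.08 = 891.912 kcal/m²
Via Shrubs: 1614000 × 0.13 × 0.13 × 0.08 = 2182.128 kcal/m²
Total at Leopard: 891.912 + 2182.128 = 3074.04 kcal/m²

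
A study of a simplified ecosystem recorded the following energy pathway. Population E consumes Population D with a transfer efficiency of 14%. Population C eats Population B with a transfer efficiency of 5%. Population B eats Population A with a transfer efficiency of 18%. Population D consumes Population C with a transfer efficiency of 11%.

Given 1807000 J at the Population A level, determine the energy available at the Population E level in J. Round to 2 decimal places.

Population B: 1807000 × 0.18 = 325260 J
Population C: 325260 × 0.05 = 16263 J
Population D: 16263 × 0.11 = 1788.93 J
Population E: 1788.93 × 0.14 = 250.4502 J

250.45 J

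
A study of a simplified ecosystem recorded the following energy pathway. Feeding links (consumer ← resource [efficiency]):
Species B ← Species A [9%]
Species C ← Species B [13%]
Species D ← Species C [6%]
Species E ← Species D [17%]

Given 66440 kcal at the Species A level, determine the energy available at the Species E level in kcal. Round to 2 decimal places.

7.93 kcal

Species B: 66440 × 0.09 = 5979.6 kcal
Species C: 5979.6 × 0.13 = 777.348 kcal
Species D: 777.348 × 0.06 = 46.64088 kcal
Species E: 46.64088 × 0.17 = 7.9289496 kcal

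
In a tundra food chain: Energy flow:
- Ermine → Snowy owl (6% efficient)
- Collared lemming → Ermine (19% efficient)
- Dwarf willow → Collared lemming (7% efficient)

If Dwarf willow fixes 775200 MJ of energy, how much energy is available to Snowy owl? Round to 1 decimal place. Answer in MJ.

618.6 MJ

Collared lemming: 775200 × 0.07 = 54264 MJ
Ermine: 54264 × 0.19 = 10310.16 MJ
Snowy owl: 10310.16 × 0.06 = 618.6096 MJ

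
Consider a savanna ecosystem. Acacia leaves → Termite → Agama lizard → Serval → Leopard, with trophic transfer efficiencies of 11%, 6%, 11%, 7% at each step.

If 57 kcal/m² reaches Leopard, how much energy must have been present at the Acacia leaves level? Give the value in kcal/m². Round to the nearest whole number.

1121606 kcal/m²

Cumulative transfer efficiency: 0.11 × 0.06 × 0.11 × 0.07 = 0.00005082
Acacia leaves energy = 57 / 0.00005082 = 1121606 kcal/m²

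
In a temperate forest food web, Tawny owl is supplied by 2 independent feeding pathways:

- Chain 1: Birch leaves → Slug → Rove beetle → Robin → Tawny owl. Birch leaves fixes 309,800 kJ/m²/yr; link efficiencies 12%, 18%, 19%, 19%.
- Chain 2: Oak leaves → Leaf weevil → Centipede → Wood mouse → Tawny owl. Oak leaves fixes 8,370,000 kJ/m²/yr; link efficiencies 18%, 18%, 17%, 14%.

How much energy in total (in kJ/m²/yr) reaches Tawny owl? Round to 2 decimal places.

6695.84 kJ/m²/yr

Chain 1: 309800 × 0.12 × 0.18 × 0.19 × 0.19 = 241.569648 kJ/m²/yr
Chain 2: 8370000 × 0.18 × 0.18 × 0.17 × 0.14 = 6454.2744 kJ/m²/yr
Total at Tawny owl: 241.569648 + 6454.2744 = 6695.844048 kJ/m²/yr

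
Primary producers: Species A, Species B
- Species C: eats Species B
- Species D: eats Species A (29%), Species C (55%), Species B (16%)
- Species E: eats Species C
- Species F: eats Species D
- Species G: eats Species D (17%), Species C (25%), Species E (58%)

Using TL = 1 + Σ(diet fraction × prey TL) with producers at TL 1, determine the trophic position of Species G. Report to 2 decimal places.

3.67

Species C: 1 + 1 = 2
Species D: 1 + (0.29×1 + 0.55×2 + 0.16×1) = 2.55
Species E: 1 + 2 = 3
Species F: 1 + 2.55 = 3.55
Species G: 1 + (0.17×2.55 + 0.25×2 + 0.58×3) = 3.6735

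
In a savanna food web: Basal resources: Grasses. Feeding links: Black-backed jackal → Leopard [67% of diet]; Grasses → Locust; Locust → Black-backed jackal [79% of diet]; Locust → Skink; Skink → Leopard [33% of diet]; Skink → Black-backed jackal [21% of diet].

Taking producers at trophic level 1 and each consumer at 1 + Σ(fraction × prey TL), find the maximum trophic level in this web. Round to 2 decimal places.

4.14

Locust: 1 + 1 = 2
Skink: 1 + 2 = 3
Black-backed jackal: 1 + (0.79×2 + 0.21×3) = 3.21
Leopard: 1 + (0.67×3.21 + 0.33×3) = 4.1407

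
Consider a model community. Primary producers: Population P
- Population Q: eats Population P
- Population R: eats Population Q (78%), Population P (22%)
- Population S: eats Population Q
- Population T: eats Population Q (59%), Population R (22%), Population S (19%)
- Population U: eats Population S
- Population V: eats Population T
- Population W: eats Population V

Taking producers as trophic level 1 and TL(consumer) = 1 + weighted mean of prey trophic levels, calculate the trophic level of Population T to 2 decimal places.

3.36

Population Q: 1 + 1 = 2
Population R: 1 + (0.78×2 + 0.22×1) = 2.78
Population S: 1 + 2 = 3
Population T: 1 + (0.59×2 + 0.22×2.78 + 0.19×3) = 3.3616
Population U: 1 + 3 = 4
Population V: 1 + 3.3616 = 4.3616
Population W: 1 + 4.3616 = 5.3616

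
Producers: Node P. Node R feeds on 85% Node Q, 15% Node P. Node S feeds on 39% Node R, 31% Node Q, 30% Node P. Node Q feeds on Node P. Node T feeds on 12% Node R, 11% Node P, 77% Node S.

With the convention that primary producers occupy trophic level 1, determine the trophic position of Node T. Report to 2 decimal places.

3.79

Node Q: 1 + 1 = 2
Node R: 1 + (0.85×2 + 0.15×1) = 2.85
Node S: 1 + (0.39×2.85 + 0.31×2 + 0.3×1) = 3.0315
Node T: 1 + (0.12×2.85 + 0.11×1 + 0.77×3.0315) = 3.786255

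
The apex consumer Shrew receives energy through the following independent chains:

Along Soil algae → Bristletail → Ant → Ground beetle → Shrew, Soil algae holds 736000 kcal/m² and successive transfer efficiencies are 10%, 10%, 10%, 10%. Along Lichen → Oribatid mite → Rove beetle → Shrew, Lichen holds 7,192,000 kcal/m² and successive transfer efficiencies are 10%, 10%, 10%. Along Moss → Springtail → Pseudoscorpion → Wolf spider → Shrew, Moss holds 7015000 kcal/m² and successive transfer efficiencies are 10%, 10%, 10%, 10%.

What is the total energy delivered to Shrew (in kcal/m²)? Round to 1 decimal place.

Via Soil algae: 736000 × 0.1 × 0.1 × 0.1 × 0.1 = 73.6 kcal/m²
Via Lichen: 7192000 × 0.1 × 0.1 × 0.1 = 7192 kcal/m²
Via Moss: 7015000 × 0.1 × 0.1 × 0.1 × 0.1 = 701.5 kcal/m²
Total at Shrew: 73.6 + 7192 + 701.5 = 7967.1 kcal/m²

7967.1 kcal/m²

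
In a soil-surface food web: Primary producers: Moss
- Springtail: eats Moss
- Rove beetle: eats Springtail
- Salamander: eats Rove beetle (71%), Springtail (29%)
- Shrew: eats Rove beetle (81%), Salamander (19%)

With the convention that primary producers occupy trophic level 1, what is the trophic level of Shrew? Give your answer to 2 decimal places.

4.13

Springtail: 1 + 1 = 2
Rove beetle: 1 + 2 = 3
Salamander: 1 + (0.71×3 + 0.29×2) = 3.71
Shrew: 1 + (0.81×3 + 0.19×3.71) = 4.1349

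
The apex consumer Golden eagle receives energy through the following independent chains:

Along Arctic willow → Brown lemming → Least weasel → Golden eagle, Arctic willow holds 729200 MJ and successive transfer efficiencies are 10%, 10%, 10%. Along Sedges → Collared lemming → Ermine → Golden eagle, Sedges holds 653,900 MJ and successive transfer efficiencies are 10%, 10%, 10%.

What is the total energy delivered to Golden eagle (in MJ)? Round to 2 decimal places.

Via Arctic willow: 729200 × 0.1 × 0.1 × 0.1 = 729.2 MJ
Via Sedges: 653900 × 0.1 × 0.1 × 0.1 = 653.9 MJ
Total at Golden eagle: 729.2 + 653.9 = 1383.1 MJ

1383.10 MJ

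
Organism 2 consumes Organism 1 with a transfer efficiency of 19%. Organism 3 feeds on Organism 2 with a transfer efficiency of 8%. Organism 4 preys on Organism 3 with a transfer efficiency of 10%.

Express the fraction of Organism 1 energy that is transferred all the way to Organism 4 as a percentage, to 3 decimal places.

0.152%

Product of link efficiencies: 0.19 × 0.08 × 0.1 = 0.00152
As a percentage: 0.00152 × 100 = 0.152%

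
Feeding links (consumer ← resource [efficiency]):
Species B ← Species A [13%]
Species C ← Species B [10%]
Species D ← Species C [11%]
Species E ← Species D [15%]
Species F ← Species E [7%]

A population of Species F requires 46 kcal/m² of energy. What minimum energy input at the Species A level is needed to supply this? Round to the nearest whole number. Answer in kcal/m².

3063603 kcal/m²

Cumulative transfer efficiency: 0.13 × 0.1 × 0.11 × 0.15 × 0.07 = 0.000015015
Species A energy = 46 / 0.000015015 = 3063603 kcal/m²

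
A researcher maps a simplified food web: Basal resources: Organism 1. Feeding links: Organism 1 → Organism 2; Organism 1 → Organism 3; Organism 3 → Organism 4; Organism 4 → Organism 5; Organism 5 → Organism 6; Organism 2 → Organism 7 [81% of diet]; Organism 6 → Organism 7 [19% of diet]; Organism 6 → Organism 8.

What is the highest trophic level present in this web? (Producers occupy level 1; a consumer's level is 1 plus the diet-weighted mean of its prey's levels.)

6

Organism 2: 1 + 1 = 2
Organism 3: 1 + 1 = 2
Organism 4: 1 + 2 = 3
Organism 5: 1 + 3 = 4
Organism 6: 1 + 4 = 5
Organism 7: 1 + (0.81×2 + 0.19×5) = 3.57
Organism 8: 1 + 5 = 6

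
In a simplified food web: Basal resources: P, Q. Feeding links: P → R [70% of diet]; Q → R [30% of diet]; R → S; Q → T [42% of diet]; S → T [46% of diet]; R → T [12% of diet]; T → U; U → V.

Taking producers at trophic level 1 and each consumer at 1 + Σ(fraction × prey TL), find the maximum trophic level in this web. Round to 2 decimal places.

R: 1 + (0.7×1 + 0.3×1) = 2
S: 1 + 2 = 3
T: 1 + (0.42×1 + 0.46×3 + 0.12×2) = 3.04
U: 1 + 3.04 = 4.04
V: 1 + 4.04 = 5.04

5.04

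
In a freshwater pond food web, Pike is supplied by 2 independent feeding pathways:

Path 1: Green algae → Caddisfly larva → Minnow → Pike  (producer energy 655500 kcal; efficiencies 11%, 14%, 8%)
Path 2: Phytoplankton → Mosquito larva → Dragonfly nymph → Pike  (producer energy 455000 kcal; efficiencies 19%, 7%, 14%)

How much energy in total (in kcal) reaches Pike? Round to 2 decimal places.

Path 1: 655500 × 0.11 × 0.14 × 0.08 = 807.576 kcal
Path 2: 455000 × 0.19 × 0.07 × 0.14 = 847.21 kcal
Total at Pike: 807.576 + 847.21 = 1654.786 kcal

1654.79 kcal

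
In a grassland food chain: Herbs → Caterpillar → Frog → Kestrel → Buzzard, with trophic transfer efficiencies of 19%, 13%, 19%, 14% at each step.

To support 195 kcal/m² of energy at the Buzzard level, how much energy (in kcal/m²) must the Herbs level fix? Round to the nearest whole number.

Cumulative transfer efficiency: 0.19 × 0.13 × 0.19 × 0.14 = 0.00065702
Herbs energy = 195 / 0.00065702 = 296795 kcal/m²

296795 kcal/m²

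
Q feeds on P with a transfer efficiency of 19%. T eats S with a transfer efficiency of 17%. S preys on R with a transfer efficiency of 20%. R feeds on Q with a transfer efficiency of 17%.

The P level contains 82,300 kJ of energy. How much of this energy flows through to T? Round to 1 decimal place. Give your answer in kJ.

Q: 82300 × 0.19 = 15637 kJ
R: 15637 × 0.17 = 2658.29 kJ
S: 2658.29 × 0.2 = 531.658 kJ
T: 531.658 × 0.17 = 90.38186 kJ

90.4 kJ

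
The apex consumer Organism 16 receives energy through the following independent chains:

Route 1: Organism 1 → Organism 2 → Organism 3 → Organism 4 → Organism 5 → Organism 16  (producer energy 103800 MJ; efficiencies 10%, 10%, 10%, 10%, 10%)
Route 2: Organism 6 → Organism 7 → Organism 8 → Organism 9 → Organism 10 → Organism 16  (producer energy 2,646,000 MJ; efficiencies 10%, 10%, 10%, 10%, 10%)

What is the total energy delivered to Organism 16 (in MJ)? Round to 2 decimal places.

27.50 MJ

Route 1: 103800 × 0.1 × 0.1 × 0.1 × 0.1 × 0.1 = 1.038 MJ
Route 2: 2646000 × 0.1 × 0.1 × 0.1 × 0.1 × 0.1 = 26.46 MJ
Total at Organism 16: 1.038 + 26.46 = 27.498 MJ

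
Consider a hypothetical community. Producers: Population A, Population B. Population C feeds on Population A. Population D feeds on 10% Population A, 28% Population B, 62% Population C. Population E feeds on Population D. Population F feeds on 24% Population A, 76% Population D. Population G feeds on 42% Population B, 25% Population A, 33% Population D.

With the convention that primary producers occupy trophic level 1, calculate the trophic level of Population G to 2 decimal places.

2.53

Population C: 1 + 1 = 2
Population D: 1 + (0.1×1 + 0.28×1 + 0.62×2) = 2.62
Population E: 1 + 2.62 = 3.62
Population F: 1 + (0.24×1 + 0.76×2.62) = 3.2312
Population G: 1 + (0.42×1 + 0.25×1 + 0.33×2.62) = 2.5346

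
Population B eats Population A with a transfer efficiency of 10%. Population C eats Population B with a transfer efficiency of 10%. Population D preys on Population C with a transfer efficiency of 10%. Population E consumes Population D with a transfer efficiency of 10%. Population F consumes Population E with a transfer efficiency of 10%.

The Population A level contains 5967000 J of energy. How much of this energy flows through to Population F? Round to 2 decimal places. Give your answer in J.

Population B: 5967000 × 0.1 = 596700 J
Population C: 596700 × 0.1 = 59670 J
Population D: 59670 × 0.1 = 5967 J
Population E: 5967 × 0.1 = 596.7 J
Population F: 596.7 × 0.1 = 59.67 J

59.67 J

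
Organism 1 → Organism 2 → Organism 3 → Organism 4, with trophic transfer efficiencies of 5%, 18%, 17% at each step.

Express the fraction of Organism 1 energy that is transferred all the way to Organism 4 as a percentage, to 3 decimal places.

0.153%

Product of link efficiencies: 0.05 × 0.18 × 0.17 = 0.00153
As a percentage: 0.00153 × 100 = 0.153%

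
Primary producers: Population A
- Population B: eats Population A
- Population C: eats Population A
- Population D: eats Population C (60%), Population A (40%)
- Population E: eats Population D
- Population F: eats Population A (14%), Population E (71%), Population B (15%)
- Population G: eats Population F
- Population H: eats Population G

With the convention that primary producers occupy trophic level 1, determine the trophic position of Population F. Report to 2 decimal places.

4.00

Population B: 1 + 1 = 2
Population C: 1 + 1 = 2
Population D: 1 + (0.6×2 + 0.4×1) = 2.6
Population E: 1 + 2.6 = 3.6
Population F: 1 + (0.14×1 + 0.71×3.6 + 0.15×2) = 3.996
Population G: 1 + 3.996 = 4.996
Population H: 1 + 4.996 = 5.996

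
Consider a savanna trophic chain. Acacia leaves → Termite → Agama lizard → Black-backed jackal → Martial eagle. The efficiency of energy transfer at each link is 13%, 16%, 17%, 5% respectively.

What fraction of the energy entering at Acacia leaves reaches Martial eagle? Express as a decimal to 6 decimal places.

Product of link efficiencies: 0.13 × 0.16 × 0.17 × 0.05 = 0.0001768

0.000177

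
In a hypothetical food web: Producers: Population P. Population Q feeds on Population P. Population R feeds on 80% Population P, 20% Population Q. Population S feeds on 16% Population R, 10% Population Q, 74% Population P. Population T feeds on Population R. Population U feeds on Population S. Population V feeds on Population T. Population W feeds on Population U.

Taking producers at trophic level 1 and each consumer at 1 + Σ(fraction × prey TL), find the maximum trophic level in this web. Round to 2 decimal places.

Population Q: 1 + 1 = 2
Population R: 1 + (0.8×1 + 0.2×2) = 2.2
Population S: 1 + (0.16×2.2 + 0.1×2 + 0.74×1) = 2.292
Population T: 1 + 2.2 = 3.2
Population U: 1 + 2.292 = 3.292
Population V: 1 + 3.2 = 4.2
Population W: 1 + 3.292 = 4.292

4.29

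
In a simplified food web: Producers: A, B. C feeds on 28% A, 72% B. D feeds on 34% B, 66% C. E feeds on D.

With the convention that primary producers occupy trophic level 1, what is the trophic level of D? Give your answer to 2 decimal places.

C: 1 + (0.28×1 + 0.72×1) = 2
D: 1 + (0.34×1 + 0.66×2) = 2.66
E: 1 + 2.66 = 3.66

2.66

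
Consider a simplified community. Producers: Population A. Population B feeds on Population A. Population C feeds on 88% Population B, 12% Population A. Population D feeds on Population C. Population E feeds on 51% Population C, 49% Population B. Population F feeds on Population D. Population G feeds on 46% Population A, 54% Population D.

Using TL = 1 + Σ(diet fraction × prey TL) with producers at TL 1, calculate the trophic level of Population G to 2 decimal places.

Population B: 1 + 1 = 2
Population C: 1 + (0.88×2 + 0.12×1) = 2.88
Population D: 1 + 2.88 = 3.88
Population E: 1 + (0.51×2.88 + 0.49×2) = 3.4488
Population F: 1 + 3.88 = 4.88
Population G: 1 + (0.46×1 + 0.54×3.88) = 3.5552

3.56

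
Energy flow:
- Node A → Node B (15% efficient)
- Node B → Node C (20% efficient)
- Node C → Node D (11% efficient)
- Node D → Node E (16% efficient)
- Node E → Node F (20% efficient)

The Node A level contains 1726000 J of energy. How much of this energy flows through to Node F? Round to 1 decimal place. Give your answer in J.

Node B: 1726000 × 0.15 = 258900 J
Node C: 258900 × 0.2 = 51780 J
Node D: 51780 × 0.11 = 5695.8 J
Node E: 5695.8 × 0.16 = 911.328 J
Node F: 911.328 × 0.2 = 182.2656 J

182.3 J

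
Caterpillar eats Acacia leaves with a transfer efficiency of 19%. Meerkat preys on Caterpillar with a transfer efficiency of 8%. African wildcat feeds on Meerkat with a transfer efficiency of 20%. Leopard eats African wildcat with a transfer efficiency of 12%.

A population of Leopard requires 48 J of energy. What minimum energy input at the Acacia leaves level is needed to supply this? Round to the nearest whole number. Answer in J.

131579 J

Cumulative transfer efficiency: 0.19 × 0.08 × 0.2 × 0.12 = 0.0003648
Acacia leaves energy = 48 / 0.0003648 = 131579 J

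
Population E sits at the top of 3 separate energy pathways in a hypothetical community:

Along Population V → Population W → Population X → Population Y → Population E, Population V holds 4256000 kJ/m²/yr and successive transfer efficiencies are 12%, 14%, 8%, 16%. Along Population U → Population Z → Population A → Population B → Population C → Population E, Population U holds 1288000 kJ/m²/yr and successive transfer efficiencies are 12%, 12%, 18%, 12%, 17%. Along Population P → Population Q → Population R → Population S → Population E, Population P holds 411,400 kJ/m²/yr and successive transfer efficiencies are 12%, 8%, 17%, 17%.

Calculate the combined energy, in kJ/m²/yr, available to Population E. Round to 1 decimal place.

1097.5 kJ/m²/yr

Via Population V: 4256000 × 0.12 × 0.14 × 0.08 × 0.16 = 915.21024 kJ/m²/yr
Via Population U: 1288000 × 0.12 × 0.12 × 0.18 × 0.12 × 0.17 = 68.1053184 kJ/m²/yr
Via Population P: 411400 × 0.12 × 0.08 × 0.17 × 0.17 = 114.138816 kJ/m²/yr
Total at Population E: 915.21024 + 68.1053184 + 114.138816 = 1097.4543744 kJ/m²/yr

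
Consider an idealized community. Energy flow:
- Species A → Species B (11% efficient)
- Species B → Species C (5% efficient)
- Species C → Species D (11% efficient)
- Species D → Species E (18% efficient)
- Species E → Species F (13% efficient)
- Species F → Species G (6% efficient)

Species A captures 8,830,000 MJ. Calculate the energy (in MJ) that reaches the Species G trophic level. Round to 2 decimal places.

Species B: 8830000 × 0.11 = 971300 MJ
Species C: 971300 × 0.05 = 48565 MJ
Species D: 48565 × 0.11 = 5342.15 MJ
Species E: 5342.15 × 0.18 = 961.587 MJ
Species F: 961.587 × 0.13 = 125.00631 MJ
Species G: 125.00631 × 0.06 = 7.5003786 MJ

7.50 MJ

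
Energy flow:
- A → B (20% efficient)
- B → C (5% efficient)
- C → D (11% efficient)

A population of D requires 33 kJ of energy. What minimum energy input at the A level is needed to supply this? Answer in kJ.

30000 kJ

Cumulative transfer efficiency: 0.2 × 0.05 × 0.11 = 0.0011
A energy = 33 / 0.0011 = 30000 kJ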